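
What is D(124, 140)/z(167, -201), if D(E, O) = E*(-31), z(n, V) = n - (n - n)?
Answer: -3844/167 ≈ -23.018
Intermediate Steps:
z(n, V) = n (z(n, V) = n - 1*0 = n + 0 = n)
D(E, O) = -31*E
D(124, 140)/z(167, -201) = -31*124/167 = -3844*1/167 = -3844/167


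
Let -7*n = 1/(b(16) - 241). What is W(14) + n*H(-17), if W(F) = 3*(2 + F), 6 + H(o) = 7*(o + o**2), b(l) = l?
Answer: 77498/1575 ≈ 49.205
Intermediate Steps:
n = 1/1575 (n = -1/(7*(16 - 241)) = -1/7/(-225) = -1/7*(-1/225) = 1/1575 ≈ 0.00063492)
H(o) = -6 + 7*o + 7*o**2 (H(o) = -6 + 7*(o + o**2) = -6 + (7*o + 7*o**2) = -6 + 7*o + 7*o**2)
W(F) = 6 + 3*F
W(14) + n*H(-17) = (6 + 3*14) + (-6 + 7*(-17) + 7*(-17)**2)/1575 = (6 + 42) + (-6 - 119 + 7*289)/1575 = 48 + (-6 - 119 + 2023)/1575 = 48 + (1/1575)*1898 = 48 + 1898/1575 = 77498/1575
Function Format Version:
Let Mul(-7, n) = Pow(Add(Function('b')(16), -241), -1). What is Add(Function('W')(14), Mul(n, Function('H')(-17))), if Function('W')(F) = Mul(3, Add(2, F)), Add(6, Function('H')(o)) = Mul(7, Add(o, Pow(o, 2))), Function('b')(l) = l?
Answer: Rational(77498, 1575) ≈ 49.205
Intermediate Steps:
n = Rational(1, 1575) (n = Mul(Rational(-1, 7), Pow(Add(16, -241), -1)) = Mul(Rational(-1, 7), Pow(-225, -1)) = Mul(Rational(-1, 7), Rational(-1, 225)) = Rational(1, 1575) ≈ 0.00063492)
Function('H')(o) = Add(-6, Mul(7, o), Mul(7, Pow(o, 2))) (Function('H')(o) = Add(-6, Mul(7, Add(o, Pow(o, 2)))) = Add(-6, Add(Mul(7, o), Mul(7, Pow(o, 2)))) = Add(-6, Mul(7, o), Mul(7, Pow(o, 2))))
Function('W')(F) = Add(6, Mul(3, F))
Add(Function('W')(14), Mul(n, Function('H')(-17))) = Add(Add(6, Mul(3, 14)), Mul(Rational(1, 1575), Add(-6, Mul(7, -17), Mul(7, Pow(-17, 2))))) = Add(Add(6, 42), Mul(Rational(1, 1575), Add(-6, -119, Mul(7, 289)))) = Add(48, Mul(Rational(1, 1575), Add(-6, -119, 2023))) = Add(48, Mul(Rational(1, 1575), 1898)) = Add(48, Rational(1898, 1575)) = Rational(77498, 1575)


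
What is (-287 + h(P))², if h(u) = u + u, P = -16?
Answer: 101761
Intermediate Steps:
h(u) = 2*u
(-287 + h(P))² = (-287 + 2*(-16))² = (-287 - 32)² = (-319)² = 101761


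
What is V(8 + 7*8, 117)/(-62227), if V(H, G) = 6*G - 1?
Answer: -701/62227 ≈ -0.011265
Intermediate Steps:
V(H, G) = -1 + 6*G
V(8 + 7*8, 117)/(-62227) = (-1 + 6*117)/(-62227) = (-1 + 702)*(-1/62227) = 701*(-1/62227) = -701/62227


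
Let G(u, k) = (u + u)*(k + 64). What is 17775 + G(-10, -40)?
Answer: 17295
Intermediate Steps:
G(u, k) = 2*u*(64 + k) (G(u, k) = (2*u)*(64 + k) = 2*u*(64 + k))
17775 + G(-10, -40) = 17775 + 2*(-10)*(64 - 40) = 17775 + 2*(-10)*24 = 17775 - 480 = 17295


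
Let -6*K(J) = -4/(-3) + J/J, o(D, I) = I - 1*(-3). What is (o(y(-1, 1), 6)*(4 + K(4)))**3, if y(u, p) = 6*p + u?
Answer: 274625/8 ≈ 34328.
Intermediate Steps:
y(u, p) = u + 6*p
o(D, I) = 3 + I (o(D, I) = I + 3 = 3 + I)
K(J) = -7/18 (K(J) = -(-4/(-3) + J/J)/6 = -(-4*(-1/3) + 1)/6 = -(4/3 + 1)/6 = -1/6*7/3 = -7/18)
(o(y(-1, 1), 6)*(4 + K(4)))**3 = ((3 + 6)*(4 - 7/18))**3 = (9*(65/18))**3 = (65/2)**3 = 274625/8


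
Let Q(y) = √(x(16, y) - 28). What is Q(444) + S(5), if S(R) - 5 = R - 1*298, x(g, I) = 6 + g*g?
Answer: -288 + 3*√26 ≈ -272.70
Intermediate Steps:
x(g, I) = 6 + g²
Q(y) = 3*√26 (Q(y) = √((6 + 16²) - 28) = √((6 + 256) - 28) = √(262 - 28) = √234 = 3*√26)
S(R) = -293 + R (S(R) = 5 + (R - 1*298) = 5 + (R - 298) = 5 + (-298 + R) = -293 + R)
Q(444) + S(5) = 3*√26 + (-293 + 5) = 3*√26 - 288 = -288 + 3*√26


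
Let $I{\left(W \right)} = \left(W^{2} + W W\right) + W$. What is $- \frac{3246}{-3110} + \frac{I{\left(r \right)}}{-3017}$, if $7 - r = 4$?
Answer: $\frac{694848}{670205} \approx 1.0368$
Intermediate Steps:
$r = 3$ ($r = 7 - 4 = 3$)
$I{\left(W \right)} = W + 2 W^{2}$ ($I{\left(W \right)} = \left(W^{2} + W^{2}\right) + W = 2 W^{2} + W = W + 2 W^{2}$)
$- \frac{3246}{-3110} + \frac{I{\left(r \right)}}{-3017} = - \frac{3246}{-3110} + \frac{3 \left(1 + 2 \cdot 3\right)}{-3017} = \left(-3246\right) \left(- \frac{1}{3110}\right) + 3 \left(1 + 6\right) \left(- \frac{1}{3017}\right) = \frac{1623}{1555} + 3 \cdot 7 \left(- \frac{1}{3017}\right) = \frac{1623}{1555} + 21 \left(- \frac{1}{3017}\right) = \frac{1623}{1555} - \frac{3}{431} = \frac{694848}{670205}$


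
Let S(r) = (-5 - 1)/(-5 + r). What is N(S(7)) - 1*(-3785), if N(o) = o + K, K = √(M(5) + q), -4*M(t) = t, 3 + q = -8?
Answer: 3782 + 7*I/2 ≈ 3782.0 + 3.5*I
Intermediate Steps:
q = -11 (q = -3 - 8 = -11)
S(r) = -6/(-5 + r)
M(t) = -t/4
K = 7*I/2 (K = √(-¼*5 - 11) = √(-5/4 - 11) = √(-49/4) = 7*I/2 ≈ 3.5*I)
N(o) = o + 7*I/2
N(S(7)) - 1*(-3785) = (-6/(-5 + 7) + 7*I/2) - 1*(-3785) = (-6/2 + 7*I/2) + 3785 = (-6*½ + 7*I/2) + 3785 = (-3 + 7*I/2) + 3785 = 3782 + 7*I/2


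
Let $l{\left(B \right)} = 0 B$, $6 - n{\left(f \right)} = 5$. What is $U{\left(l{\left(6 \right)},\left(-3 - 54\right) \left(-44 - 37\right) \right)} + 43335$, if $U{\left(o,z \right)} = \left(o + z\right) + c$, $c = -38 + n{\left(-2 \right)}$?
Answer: $47915$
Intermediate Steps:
$n{\left(f \right)} = 1$ ($n{\left(f \right)} = 6 - 5 = 1$)
$l{\left(B \right)} = 0$
$c = -37$ ($c = -38 + 1 = -37$)
$U{\left(o,z \right)} = -37 + o + z$ ($U{\left(o,z \right)} = \left(o + z\right) - 37 = -37 + o + z$)
$U{\left(l{\left(6 \right)},\left(-3 - 54\right) \left(-44 - 37\right) \right)} + 43335 = \left(-37 + 0 + \left(-3 - 54\right) \left(-44 - 37\right)\right) + 43335 = \left(-37 + 0 - -4617\right) + 43335 = \left(-37 + 0 + 4617\right) + 43335 = 4580 + 43335 = 47915$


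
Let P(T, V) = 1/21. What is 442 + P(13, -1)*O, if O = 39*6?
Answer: 3172/7 ≈ 453.14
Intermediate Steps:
O = 234
P(T, V) = 1/21
442 + P(13, -1)*O = 442 + (1/21)*234 = 442 + 78/7 = 3172/7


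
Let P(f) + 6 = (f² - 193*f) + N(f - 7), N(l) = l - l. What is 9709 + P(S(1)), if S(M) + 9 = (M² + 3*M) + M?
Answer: 10491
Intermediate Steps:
S(M) = -9 + M² + 4*M (S(M) = -9 + ((M² + 3*M) + M) = -9 + (M² + 4*M) = -9 + M² + 4*M)
N(l) = 0
P(f) = -6 + f² - 193*f (P(f) = -6 + ((f² - 193*f) + 0) = -6 + (f² - 193*f) = -6 + f² - 193*f)
9709 + P(S(1)) = 9709 + (-6 + (-9 + 1² + 4*1)² - 193*(-9 + 1² + 4*1)) = 9709 + (-6 + (-9 + 1 + 4)² - 193*(-9 + 1 + 4)) = 9709 + (-6 + (-4)² - 193*(-4)) = 9709 + (-6 + 16 + 772) = 9709 + 782 = 10491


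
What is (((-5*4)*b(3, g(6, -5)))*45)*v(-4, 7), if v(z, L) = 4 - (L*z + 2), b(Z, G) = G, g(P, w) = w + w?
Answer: 270000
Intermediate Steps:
g(P, w) = 2*w
v(z, L) = 2 - L*z (v(z, L) = 4 - (2 + L*z) = 4 + (-2 - L*z) = 2 - L*z)
(((-5*4)*b(3, g(6, -5)))*45)*v(-4, 7) = (((-5*4)*(2*(-5)))*45)*(2 - 1*7*(-4)) = (-20*(-10)*45)*(2 + 28) = (200*45)*30 = 9000*30 = 270000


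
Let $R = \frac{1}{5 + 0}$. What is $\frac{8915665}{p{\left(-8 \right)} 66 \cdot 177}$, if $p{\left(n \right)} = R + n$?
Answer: $- \frac{4052575}{41418} \approx -97.846$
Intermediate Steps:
$R = \frac{1}{5} \approx 0.2$
$p{\left(n \right)} = \frac{1}{5} + n$
$\frac{8915665}{p{\left(-8 \right)} 66 \cdot 177} = \frac{8915665}{\left(\frac{1}{5} - 8\right) 66 \cdot 177} = \frac{8915665}{\left(- \frac{39}{5}\right) 66 \cdot 177} = \frac{8915665}{\left(- \frac{2574}{5}\right) 177} = \frac{8915665}{- \frac{455598}{5}} = 8915665 \left(- \frac{5}{455598}\right) = - \frac{4052575}{41418}$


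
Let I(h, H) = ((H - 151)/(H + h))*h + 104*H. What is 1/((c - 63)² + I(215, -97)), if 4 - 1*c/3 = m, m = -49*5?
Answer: 59/26981652 ≈ 2.1867e-6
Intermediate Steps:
m = -245
c = 747 (c = 12 - 3*(-245) = 12 + 735 = 747)
I(h, H) = 104*H + h*(-151 + H)/(H + h) (I(h, H) = ((-151 + H)/(H + h))*h + 104*H = h*(-151 + H)/(H + h) + 104*H = 104*H + h*(-151 + H)/(H + h))
1/((c - 63)² + I(215, -97)) = 1/((747 - 63)² + (-151*215 + 104*(-97)² + 105*(-97)*215)/(-97 + 215)) = 1/(684² + (-32465 + 104*9409 - 2189775)/118) = 1/(467856 + (-32465 + 978536 - 2189775)/118) = 1/(467856 + (1/118)*(-1243704)) = 1/(467856 - 621852/59) = 1/(26981652/59) = 59/26981652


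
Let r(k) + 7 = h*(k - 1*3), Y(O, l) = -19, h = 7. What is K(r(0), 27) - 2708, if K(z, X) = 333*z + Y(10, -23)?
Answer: -12051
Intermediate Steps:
r(k) = -28 + 7*k (r(k) = -7 + 7*(k - 1*3) = -7 + 7*(k - 3) = -7 + 7*(-3 + k) = -7 + (-21 + 7*k) = -28 + 7*k)
K(z, X) = -19 + 333*z (K(z, X) = 333*z - 19 = -19 + 333*z)
K(r(0), 27) - 2708 = (-19 + 333*(-28 + 7*0)) - 2708 = (-19 + 333*(-28 + 0)) - 2708 = (-19 + 333*(-28)) - 2708 = (-19 - 9324) - 2708 = -9343 - 2708 = -12051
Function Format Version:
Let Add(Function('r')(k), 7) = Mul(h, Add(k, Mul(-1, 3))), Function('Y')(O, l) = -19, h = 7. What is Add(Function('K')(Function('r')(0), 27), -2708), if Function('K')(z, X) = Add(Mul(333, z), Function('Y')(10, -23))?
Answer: -12051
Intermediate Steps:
Function('r')(k) = Add(-28, Mul(7, k)) (Function('r')(k) = Add(-7, Mul(7, Add(k, Mul(-1, 3)))) = Add(-7, Mul(7, Add(k, -3))) = Add(-7, Mul(7, Add(-3, k))) = Add(-7, Add(-21, Mul(7, k))) = Add(-28, Mul(7, k)))
Function('K')(z, X) = Add(-19, Mul(333, z)) (Function('K')(z, X) = Add(Mul(333, z), -19) = Add(-19, Mul(333, z)))
Add(Function('K')(Function('r')(0), 27), -2708) = Add(Add(-19, Mul(333, Add(-28, Mul(7, 0)))), -2708) = Add(Add(-19, Mul(333, Add(-28, 0))), -2708) = Add(Add(-19, Mul(333, -28)), -2708) = Add(Add(-19, -9324), -2708) = Add(-9343, -2708) = -12051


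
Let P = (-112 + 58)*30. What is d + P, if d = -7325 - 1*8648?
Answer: -17593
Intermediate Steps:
P = -1620 (P = -54*30 = -1620)
d = -15973 (d = -7325 - 8648 = -15973)
d + P = -15973 - 1620 = -17593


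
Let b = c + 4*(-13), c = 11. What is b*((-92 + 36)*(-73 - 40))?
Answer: -259448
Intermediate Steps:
b = -41 (b = 11 + 4*(-13) = 11 - 52 = -41)
b*((-92 + 36)*(-73 - 40)) = -41*(-92 + 36)*(-73 - 40) = -(-2296)*(-113) = -41*6328 = -259448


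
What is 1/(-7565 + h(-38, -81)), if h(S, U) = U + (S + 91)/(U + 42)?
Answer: -39/298247 ≈ -0.00013076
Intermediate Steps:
h(S, U) = U + (91 + S)/(42 + U)
1/(-7565 + h(-38, -81)) = 1/(-7565 + (91 - 38 + (-81)² + 42*(-81))/(42 - 81)) = 1/(-7565 + (91 - 38 + 6561 - 3402)/(-39)) = 1/(-7565 - 1/39*3212) = 1/(-7565 - 3212/39) = 1/(-298247/39) = -39/298247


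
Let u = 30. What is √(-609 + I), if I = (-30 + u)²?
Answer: I*√609 ≈ 24.678*I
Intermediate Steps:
I = 0 (I = (-30 + 30)² = 0² = 0)
√(-609 + I) = √(-609 + 0) = √(-609) = I*√609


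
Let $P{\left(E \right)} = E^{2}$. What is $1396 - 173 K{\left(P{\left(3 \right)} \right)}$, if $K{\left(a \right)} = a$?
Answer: $-161$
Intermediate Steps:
$1396 - 173 K{\left(P{\left(3 \right)} \right)} = 1396 - 173 \cdot 3^{2} = 1396 - 1557 = -161$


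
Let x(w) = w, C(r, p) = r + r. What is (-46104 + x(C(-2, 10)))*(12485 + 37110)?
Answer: -2286726260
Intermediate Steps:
C(r, p) = 2*r
(-46104 + x(C(-2, 10)))*(12485 + 37110) = (-46104 + 2*(-2))*(12485 + 37110) = (-46104 - 4)*49595 = -46108*49595 = -2286726260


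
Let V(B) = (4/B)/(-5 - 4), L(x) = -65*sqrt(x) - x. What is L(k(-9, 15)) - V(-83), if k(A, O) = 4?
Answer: -100102/747 ≈ -134.01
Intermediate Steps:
L(x) = -x - 65*sqrt(x)
V(B) = -4/(9*B) (V(B) = (4/B)/(-9) = -4/(9*B))
L(k(-9, 15)) - V(-83) = (-1*4 - 65*sqrt(4)) - (-4)/(9*(-83)) = (-4 - 65*2) - (-4)*(-1)/(9*83) = (-4 - 130) - 1*4/747 = -134 - 4/747 = -100102/747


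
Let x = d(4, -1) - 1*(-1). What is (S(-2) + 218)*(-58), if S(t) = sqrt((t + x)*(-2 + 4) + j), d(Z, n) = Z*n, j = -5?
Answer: -12644 - 58*I*sqrt(15) ≈ -12644.0 - 224.63*I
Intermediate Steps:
x = -3 (x = 4*(-1) - 1*(-1) = -4 + 1 = -3)
S(t) = sqrt(-11 + 2*t) (S(t) = sqrt((t - 3)*(-2 + 4) - 5) = sqrt((-3 + t)*2 - 5) = sqrt((-6 + 2*t) - 5) = sqrt(-11 + 2*t))
(S(-2) + 218)*(-58) = (sqrt(-11 + 2*(-2)) + 218)*(-58) = (sqrt(-11 - 4) + 218)*(-58) = (sqrt(-15) + 218)*(-58) = (I*sqrt(15) + 218)*(-58) = (218 + I*sqrt(15))*(-58) = -12644 - 58*I*sqrt(15)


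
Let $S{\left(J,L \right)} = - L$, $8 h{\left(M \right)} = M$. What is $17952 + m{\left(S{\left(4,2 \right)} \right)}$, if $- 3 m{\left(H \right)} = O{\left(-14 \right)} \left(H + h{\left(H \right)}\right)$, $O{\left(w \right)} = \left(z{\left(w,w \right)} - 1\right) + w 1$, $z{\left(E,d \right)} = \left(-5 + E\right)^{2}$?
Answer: $\frac{36423}{2} \approx 18212.0$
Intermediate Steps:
$h{\left(M \right)} = \frac{M}{8}$
$O{\left(w \right)} = -1 + w + \left(-5 + w\right)^{2}$ ($O{\left(w \right)} = \left(\left(-5 + w\right)^{2} - 1\right) + w 1 = \left(\left(-5 + w\right)^{2} - 1\right) + w = \left(-1 + \left(-5 + w\right)^{2}\right) + w = -1 + w + \left(-5 + w\right)^{2}$)
$m{\left(H \right)} = - \frac{519 H}{4}$ ($m{\left(H \right)} = - \frac{\left(-1 - 14 + \left(-5 - 14\right)^{2}\right) \left(H + \frac{H}{8}\right)}{3} = - \frac{\left(-1 - 14 + \left(-19\right)^{2}\right) \frac{9 H}{8}}{3} = - \frac{\left(-1 - 14 + 361\right) \frac{9 H}{8}}{3} = - \frac{346 \frac{9 H}{8}}{3} = - \frac{\frac{1557}{4} H}{3} = - \frac{519 H}{4}$)
$17952 + m{\left(S{\left(4,2 \right)} \right)} = 17952 - \frac{519 \left(\left(-1\right) 2\right)}{4} = 17952 - - \frac{519}{2} = 17952 + \frac{519}{2} = \frac{36423}{2}$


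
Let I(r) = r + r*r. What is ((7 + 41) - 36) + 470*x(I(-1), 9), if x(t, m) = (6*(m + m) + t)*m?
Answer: 456852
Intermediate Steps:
I(r) = r + r²
x(t, m) = m*(t + 12*m) (x(t, m) = (6*(2*m) + t)*m = (12*m + t)*m = (t + 12*m)*m = m*(t + 12*m))
((7 + 41) - 36) + 470*x(I(-1), 9) = ((7 + 41) - 36) + 470*(9*(-(1 - 1) + 12*9)) = (48 - 36) + 470*(9*(-1*0 + 108)) = 12 + 470*(9*(0 + 108)) = 12 + 470*(9*108) = 12 + 470*972 = 12 + 456840 = 456852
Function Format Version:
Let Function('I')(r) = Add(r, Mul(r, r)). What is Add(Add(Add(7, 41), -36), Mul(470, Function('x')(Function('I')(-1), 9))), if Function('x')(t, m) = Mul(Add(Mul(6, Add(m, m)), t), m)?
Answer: 456852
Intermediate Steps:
Function('I')(r) = Add(r, Pow(r, 2))
Function('x')(t, m) = Mul(m, Add(t, Mul(12, m))) (Function('x')(t, m) = Mul(Add(Mul(6, Mul(2, m)), t), m) = Mul(Add(Mul(12, m), t), m) = Mul(Add(t, Mul(12, m)), m) = Mul(m, Add(t, Mul(12, m))))
Add(Add(Add(7, 41), -36), Mul(470, Function('x')(Function('I')(-1), 9))) = Add(Add(Add(7, 41), -36), Mul(470, Mul(9, Add(Mul(-1, Add(1, -1)), Mul(12, 9))))) = Add(Add(48, -36), Mul(470, Mul(9, Add(Mul(-1, 0), 108)))) = Add(12, Mul(470, Mul(9, Add(0, 108)))) = Add(12, Mul(470, Mul(9, 108))) = Add(12, Mul(470, 972)) = Add(12, 456840) = 456852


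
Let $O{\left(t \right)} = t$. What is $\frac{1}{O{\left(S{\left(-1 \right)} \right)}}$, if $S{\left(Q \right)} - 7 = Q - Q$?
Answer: $\frac{1}{7} \approx 0.14286$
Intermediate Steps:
$S{\left(Q \right)} = 7$ ($S{\left(Q \right)} = 7 + \left(Q - Q\right) = 7 + 0 = 7$)
$\frac{1}{O{\left(S{\left(-1 \right)} \right)}} = \frac{1}{7}$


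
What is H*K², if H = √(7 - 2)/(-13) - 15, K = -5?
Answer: -375 - 25*√5/13 ≈ -379.30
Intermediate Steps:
H = -15 - √5/13 (H = -√5/13 - 15 = -15 - √5/13 ≈ -15.172)
H*K² = (-15 - √5/13)*(-5)² = (-15 - √5/13)*25 = -375 - 25*√5/13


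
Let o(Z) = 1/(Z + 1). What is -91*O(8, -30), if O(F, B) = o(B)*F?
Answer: 728/29 ≈ 25.103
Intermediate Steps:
o(Z) = 1/(1 + Z)
O(F, B) = F/(1 + B)
-91*O(8, -30) = -728/(1 - 30) = -728/(-29) = -728*(-1)/29 = -91*(-8/29) = 728/29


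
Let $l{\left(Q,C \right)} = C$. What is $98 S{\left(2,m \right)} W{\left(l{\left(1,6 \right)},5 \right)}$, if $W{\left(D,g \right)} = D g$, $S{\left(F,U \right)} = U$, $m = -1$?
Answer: $-2940$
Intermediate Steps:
$98 S{\left(2,m \right)} W{\left(l{\left(1,6 \right)},5 \right)} = 98 \left(-1\right) 6 \cdot 5 = \left(-98\right) 30 = -2940$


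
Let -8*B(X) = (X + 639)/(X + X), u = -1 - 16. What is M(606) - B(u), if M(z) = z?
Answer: 82105/136 ≈ 603.71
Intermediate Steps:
u = -17
B(X) = -(639 + X)/(16*X) (B(X) = -(X + 639)/(8*(X + X)) = -(639 + X)/(8*(2*X)) = -(639 + X)*1/(2*X)/8 = -(639 + X)/(16*X))
M(606) - B(u) = 606 - (-639 - 1*(-17))/(16*(-17)) = 606 - (-1)*(-639 + 17)/(16*17) = 606 - (-1)*(-622)/(16*17) = 606 - 1*311/136 = 606 - 311/136 = 82105/136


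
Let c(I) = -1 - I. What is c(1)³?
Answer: -8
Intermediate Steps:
c(1)³ = (-1 - 1*1)³ = (-1 - 1)³ = (-2)³ = -8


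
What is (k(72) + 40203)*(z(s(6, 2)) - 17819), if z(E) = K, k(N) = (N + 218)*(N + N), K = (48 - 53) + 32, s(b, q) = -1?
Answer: -1458285696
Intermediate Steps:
K = 27 (K = -5 + 32 = 27)
k(N) = 2*N*(218 + N) (k(N) = (218 + N)*(2*N) = 2*N*(218 + N))
z(E) = 27
(k(72) + 40203)*(z(s(6, 2)) - 17819) = (2*72*(218 + 72) + 40203)*(27 - 17819) = (2*72*290 + 40203)*(-17792) = (41760 + 40203)*(-17792) = 81963*(-17792) = -1458285696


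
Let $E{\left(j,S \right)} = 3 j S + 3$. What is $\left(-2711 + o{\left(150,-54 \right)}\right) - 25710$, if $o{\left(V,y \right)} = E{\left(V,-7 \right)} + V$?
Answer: $-31418$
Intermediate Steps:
$E{\left(j,S \right)} = 3 + 3 S j$ ($E{\left(j,S \right)} = 3 S j + 3 = 3 + 3 S j$)
$o{\left(V,y \right)} = 3 - 20 V$ ($o{\left(V,y \right)} = \left(3 + 3 \left(-7\right) V\right) + V = \left(3 - 21 V\right) + V = 3 - 20 V$)
$\left(-2711 + o{\left(150,-54 \right)}\right) - 25710 = \left(-2711 + \left(3 - 3000\right)\right) - 25710 = \left(-2711 - 2997\right) - 25710 = -5708 - 25710 = -31418$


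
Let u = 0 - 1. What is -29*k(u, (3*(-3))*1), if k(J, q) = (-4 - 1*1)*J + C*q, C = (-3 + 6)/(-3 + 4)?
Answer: 638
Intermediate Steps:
u = -1
C = 3 (C = 3/1 = 3*1 = 3)
k(J, q) = -5*J + 3*q (k(J, q) = (-4 - 1*1)*J + 3*q = (-4 - 1)*J + 3*q = -5*J + 3*q)
-29*k(u, (3*(-3))*1) = -29*(-5*(-1) + 3*((3*(-3))*1)) = -29*(5 + 3*(-9*1)) = -29*(5 + 3*(-9)) = -29*(5 - 27) = -29*(-22) = 638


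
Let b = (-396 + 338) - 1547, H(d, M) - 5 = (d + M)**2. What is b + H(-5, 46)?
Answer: 81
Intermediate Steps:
H(d, M) = 5 + (M + d)**2 (H(d, M) = 5 + (d + M)**2 = 5 + (M + d)**2)
b = -1605 (b = -58 - 1547 = -1605)
b + H(-5, 46) = -1605 + (5 + (46 - 5)**2) = -1605 + (5 + 41**2) = -1605 + (5 + 1681) = -1605 + 1686 = 81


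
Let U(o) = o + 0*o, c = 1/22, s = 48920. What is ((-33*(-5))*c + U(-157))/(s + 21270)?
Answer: -299/140380 ≈ -0.0021299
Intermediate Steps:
c = 1/22 ≈ 0.045455
U(o) = o (U(o) = o + 0 = o)
((-33*(-5))*c + U(-157))/(s + 21270) = (-33*(-5)*(1/22) - 157)/(48920 + 21270) = (165*(1/22) - 157)/70190 = (15/2 - 157)*(1/70190) = -299/2*1/70190 = -299/140380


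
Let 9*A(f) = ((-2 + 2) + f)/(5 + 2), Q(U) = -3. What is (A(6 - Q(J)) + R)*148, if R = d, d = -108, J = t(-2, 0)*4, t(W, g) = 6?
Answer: -111740/7 ≈ -15963.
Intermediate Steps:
J = 24 (J = 6*4 = 24)
A(f) = f/63 (A(f) = (((-2 + 2) + f)/(5 + 2))/9 = ((0 + f)/7)/9 = (f*(1/7))/9 = (f/7)/9 = f/63)
R = -108
(A(6 - Q(J)) + R)*148 = ((6 - 1*(-3))/63 - 108)*148 = ((6 + 3)/63 - 108)*148 = ((1/63)*9 - 108)*148 = (1/7 - 108)*148 = -755/7*148 = -111740/7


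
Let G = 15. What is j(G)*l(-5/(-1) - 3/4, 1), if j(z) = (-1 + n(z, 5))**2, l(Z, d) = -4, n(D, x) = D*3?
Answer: -7744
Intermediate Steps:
n(D, x) = 3*D
j(z) = (-1 + 3*z)**2
j(G)*l(-5/(-1) - 3/4, 1) = (-1 + 3*15)**2*(-4) = (-1 + 45)**2*(-4) = 44**2*(-4) = 1936*(-4) = -7744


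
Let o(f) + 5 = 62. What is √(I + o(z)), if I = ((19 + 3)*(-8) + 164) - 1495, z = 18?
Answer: 5*I*√58 ≈ 38.079*I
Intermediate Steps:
o(f) = 57 (o(f) = -5 + 62 = 57)
I = -1507 (I = (22*(-8) + 164) - 1495 = (-176 + 164) - 1495 = -12 - 1495 = -1507)
√(I + o(z)) = √(-1507 + 57) = √(-1450) = 5*I*√58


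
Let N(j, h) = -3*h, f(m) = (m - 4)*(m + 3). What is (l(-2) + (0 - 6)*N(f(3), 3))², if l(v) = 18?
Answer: 5184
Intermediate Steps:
f(m) = (-4 + m)*(3 + m)
(l(-2) + (0 - 6)*N(f(3), 3))² = (18 + (0 - 6)*(-3*3))² = (18 - 6*(-9))² = (18 + 54)² = 72² = 5184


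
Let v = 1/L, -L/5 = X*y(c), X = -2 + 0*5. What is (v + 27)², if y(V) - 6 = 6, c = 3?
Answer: 10504081/14400 ≈ 729.45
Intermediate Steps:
y(V) = 12 (y(V) = 6 + 6 = 12)
X = -2 (X = -2 + 0 = -2)
L = 120 (L = -(-10)*12 = -5*(-24) = 120)
v = 1/120 ≈ 0.0083333
(v + 27)² = (1/120 + 27)² = (3241/120)² = 10504081/14400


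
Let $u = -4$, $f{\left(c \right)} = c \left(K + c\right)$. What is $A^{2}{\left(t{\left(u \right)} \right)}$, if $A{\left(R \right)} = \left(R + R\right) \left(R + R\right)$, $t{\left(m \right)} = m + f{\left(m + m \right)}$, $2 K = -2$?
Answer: $342102016$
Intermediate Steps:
$K = -1$ ($K = \frac{1}{2} \left(-2\right) = -1$)
$f{\left(c \right)} = c \left(-1 + c\right)$
$t{\left(m \right)} = m + 2 m \left(-1 + 2 m\right)$ ($t{\left(m \right)} = m + \left(m + m\right) \left(-1 + \left(m + m\right)\right) = m + 2 m \left(-1 + 2 m\right)$)
$A{\left(R \right)} = 4 R^{2}$ ($A{\left(R \right)} = 2 R 2 R = 4 R^{2}$)
$A^{2}{\left(t{\left(u \right)} \right)} = \left(4 \left(- 4 \left(-1 + 4 \left(-4\right)\right)\right)^{2}\right)^{2} = \left(4 \left(- 4 \left(-1 - 16\right)\right)^{2}\right)^{2} = \left(4 \left(\left(-4\right) \left(-17\right)\right)^{2}\right)^{2} = \left(4 \cdot 68^{2}\right)^{2} = \left(4 \cdot 4624\right)^{2} = 18496^{2} = 342102016$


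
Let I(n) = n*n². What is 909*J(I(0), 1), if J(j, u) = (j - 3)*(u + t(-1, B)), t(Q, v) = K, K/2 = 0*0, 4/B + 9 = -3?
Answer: -2727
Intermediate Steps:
B = -⅓ (B = 4/(-9 - 3) = 4/(-12) = 4*(-1/12) = -⅓ ≈ -0.33333)
K = 0 (K = 2*(0*0) = 2*0 = 0)
t(Q, v) = 0
I(n) = n³
J(j, u) = u*(-3 + j) (J(j, u) = (j - 3)*(u + 0) = (-3 + j)*u = u*(-3 + j))
909*J(I(0), 1) = 909*(1*(-3 + 0³)) = 909*(1*(-3 + 0)) = 909*(1*(-3)) = 909*(-3) = -2727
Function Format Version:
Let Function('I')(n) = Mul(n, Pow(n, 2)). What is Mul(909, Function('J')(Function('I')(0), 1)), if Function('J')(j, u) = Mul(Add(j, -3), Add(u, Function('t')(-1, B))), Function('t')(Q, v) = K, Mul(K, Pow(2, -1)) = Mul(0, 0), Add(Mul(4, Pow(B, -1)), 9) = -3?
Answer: -2727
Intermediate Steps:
B = Rational(-1, 3) (B = Mul(4, Pow(Add(-9, -3), -1)) = Mul(4, Pow(-12, -1)) = Mul(4, Rational(-1, 12)) = Rational(-1, 3) ≈ -0.33333)
K = 0 (K = Mul(2, Mul(0, 0)) = Mul(2, 0) = 0)
Function('t')(Q, v) = 0
Function('I')(n) = Pow(n, 3)
Function('J')(j, u) = Mul(u, Add(-3, j)) (Function('J')(j, u) = Mul(Add(j, -3), Add(u, 0)) = Mul(Add(-3, j), u) = Mul(u, Add(-3, j)))
Mul(909, Function('J')(Function('I')(0), 1)) = Mul(909, Mul(1, Add(-3, Pow(0, 3)))) = Mul(909, Mul(1, Add(-3, 0))) = Mul(909, Mul(1, -3)) = Mul(909, -3) = -2727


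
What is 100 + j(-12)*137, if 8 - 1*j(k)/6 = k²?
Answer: -111692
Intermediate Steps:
j(k) = 48 - 6*k²
100 + j(-12)*137 = 100 + (48 - 6*(-12)²)*137 = 100 + (48 - 6*144)*137 = 100 + (48 - 864)*137 = 100 - 816*137 = 100 - 111792 = -111692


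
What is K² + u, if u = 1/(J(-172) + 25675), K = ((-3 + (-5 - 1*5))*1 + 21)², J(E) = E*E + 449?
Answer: 228179969/55708 ≈ 4096.0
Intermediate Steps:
J(E) = 449 + E² (J(E) = E² + 449 = 449 + E²)
K = 64 (K = ((-3 + (-5 - 5))*1 + 21)² = ((-3 - 10)*1 + 21)² = (-13*1 + 21)² = (-13 + 21)² = 8² = 64)
u = 1/55708 (u = 1/((449 + (-172)²) + 25675) = 1/((449 + 29584) + 25675) = 1/(30033 + 25675) = 1/55708 ≈ 1.7951e-5)
K² + u = 64² + 1/55708 = 4096 + 1/55708 = 228179969/55708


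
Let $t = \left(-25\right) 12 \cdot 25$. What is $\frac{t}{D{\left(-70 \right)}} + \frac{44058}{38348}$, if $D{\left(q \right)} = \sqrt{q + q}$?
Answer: $\frac{22029}{19174} + \frac{750 i \sqrt{35}}{7} \approx 1.1489 + 633.87 i$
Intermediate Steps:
$t = -7500$ ($t = \left(-300\right) 25 = -7500$)
$D{\left(q \right)} = \sqrt{2} \sqrt{q}$ ($D{\left(q \right)} = \sqrt{2 q} = \sqrt{2} \sqrt{q}$)
$\frac{t}{D{\left(-70 \right)}} + \frac{44058}{38348} = - \frac{7500}{\sqrt{2} \sqrt{-70}} + \frac{44058}{38348} = - \frac{7500}{\sqrt{2} i \sqrt{70}} + 44058 \cdot \frac{1}{38348} = - \frac{7500}{2 i \sqrt{35}} + \frac{22029}{19174} = - 7500 \left(- \frac{i \sqrt{35}}{70}\right) + \frac{22029}{19174} = \frac{750 i \sqrt{35}}{7} + \frac{22029}{19174} = \frac{22029}{19174} + \frac{750 i \sqrt{35}}{7}$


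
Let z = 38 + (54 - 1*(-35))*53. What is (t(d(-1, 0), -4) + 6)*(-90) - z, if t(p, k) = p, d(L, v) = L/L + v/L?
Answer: -5385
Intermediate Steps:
d(L, v) = 1 + v/L
z = 4755 (z = 38 + (54 + 35)*53 = 38 + 89*53 = 38 + 4717 = 4755)
(t(d(-1, 0), -4) + 6)*(-90) - z = ((-1 + 0)/(-1) + 6)*(-90) - 1*4755 = (-1*(-1) + 6)*(-90) - 4755 = (1 + 6)*(-90) - 4755 = 7*(-90) - 4755 = -630 - 4755 = -5385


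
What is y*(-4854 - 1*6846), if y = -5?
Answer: 58500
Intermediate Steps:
y*(-4854 - 1*6846) = -5*(-4854 - 1*6846) = -5*(-4854 - 6846) = -5*(-11700) = 58500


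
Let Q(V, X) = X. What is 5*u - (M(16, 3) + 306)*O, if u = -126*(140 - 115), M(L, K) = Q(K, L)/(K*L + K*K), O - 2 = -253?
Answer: 3484208/57 ≈ 61126.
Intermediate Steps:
O = -251 (O = 2 - 253 = -251)
M(L, K) = L/(K² + K*L) (M(L, K) = L/(K*L + K*K) = L/(K*L + K²) = L/(K² + K*L))
u = -3150 (u = -126*25 = -3150)
5*u - (M(16, 3) + 306)*O = 5*(-3150) - (16/(3*(3 + 16)) + 306)*(-251) = -15750 - (16*(⅓)/19 + 306)*(-251) = -15750 - (16*(⅓)*(1/19) + 306)*(-251) = -15750 - (16/57 + 306)*(-251) = -15750 - 17458*(-251)/57 = -15750 - 1*(-4381958/57) = -15750 + 4381958/57 = 3484208/57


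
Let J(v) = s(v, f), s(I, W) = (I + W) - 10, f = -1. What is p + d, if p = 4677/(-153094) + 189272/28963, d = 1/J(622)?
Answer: 17626253055509/2709211589942 ≈ 6.5060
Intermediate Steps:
s(I, W) = -10 + I + W
J(v) = -11 + v (J(v) = -10 + v - 1 = -11 + v)
d = 1/611 (d = 1/(-11 + 622) = 1/611 ≈ 0.0016367)
p = 28840947617/4434061522 (p = 4677*(-1/153094) + 189272*(1/28963) = -4677/153094 + 189272/28963 = 28840947617/4434061522 ≈ 6.5044)
p + d = 28840947617/4434061522 + 1/611 = 17626253055509/2709211589942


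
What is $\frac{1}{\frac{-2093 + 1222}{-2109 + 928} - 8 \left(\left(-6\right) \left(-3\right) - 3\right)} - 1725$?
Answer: $- \frac{242965706}{140849} \approx -1725.0$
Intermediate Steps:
$\frac{1}{\frac{-2093 + 1222}{-2109 + 928} - 8 \left(\left(-6\right) \left(-3\right) - 3\right)} - 1725 = \frac{1}{- \frac{871}{-1181} - 8 \left(18 - 3\right)} - 1725 = \frac{1}{\left(-871\right) \left(- \frac{1}{1181}\right) - 120} - 1725 = \frac{1}{\frac{871}{1181} - 120} - 1725 = \frac{1}{- \frac{140849}{1181}} - 1725 = - \frac{1181}{140849} - 1725 = - \frac{242965706}{140849}$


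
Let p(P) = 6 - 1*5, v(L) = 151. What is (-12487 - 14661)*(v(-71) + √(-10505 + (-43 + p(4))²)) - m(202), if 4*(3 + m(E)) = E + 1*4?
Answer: -8198793/2 - 27148*I*√8741 ≈ -4.0994e+6 - 2.5382e+6*I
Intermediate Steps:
p(P) = 1 (p(P) = 6 - 5 = 1)
m(E) = -2 + E/4 (m(E) = -3 + (E + 1*4)/4 = -3 + (E + 4)/4 = -3 + (4 + E)/4 = -3 + (1 + E/4) = -2 + E/4)
(-12487 - 14661)*(v(-71) + √(-10505 + (-43 + p(4))²)) - m(202) = (-12487 - 14661)*(151 + √(-10505 + (-43 + 1)²)) - (-2 + (¼)*202) = -27148*(151 + √(-10505 + (-42)²)) - (-2 + 101/2) = -27148*(151 + √(-10505 + 1764)) - 1*97/2 = -27148*(151 + √(-8741)) - 97/2 = -27148*(151 + I*√8741) - 97/2 = (-4099348 - 27148*I*√8741) - 97/2 = -8198793/2 - 27148*I*√8741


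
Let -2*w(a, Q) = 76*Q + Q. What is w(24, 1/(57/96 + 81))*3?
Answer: -528/373 ≈ -1.4156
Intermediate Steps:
w(a, Q) = -77*Q/2 (w(a, Q) = -(76*Q + Q)/2 = -77*Q/2)
w(24, 1/(57/96 + 81))*3 = -77/(2*(57/96 + 81))*3 = -77/(2*(57*(1/96) + 81))*3 = -77/(2*(19/32 + 81))*3 = -77/(2*2611/32)*3 = -77/2*32/2611*3 = -176/373*3 = -528/373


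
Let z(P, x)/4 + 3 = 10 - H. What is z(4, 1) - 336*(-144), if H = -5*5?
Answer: 48512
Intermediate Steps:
H = -25
z(P, x) = 128 (z(P, x) = -12 + 4*(10 - 1*(-25)) = -12 + 4*(10 + 25) = -12 + 4*35 = -12 + 140 = 128)
z(4, 1) - 336*(-144) = 128 - 336*(-144) = 128 + 48384 = 48512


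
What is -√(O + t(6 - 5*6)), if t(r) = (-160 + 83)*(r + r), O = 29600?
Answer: -4*√2081 ≈ -182.47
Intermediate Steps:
t(r) = -154*r
-√(O + t(6 - 5*6)) = -√(29600 - 154*(6 - 5*6)) = -√(29600 - 154*(6 - 30)) = -√(29600 - 154*(-24)) = -√(29600 + 3696) = -√33296 = -4*√2081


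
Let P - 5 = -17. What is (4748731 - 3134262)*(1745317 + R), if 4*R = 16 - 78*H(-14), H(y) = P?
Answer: 2818144435295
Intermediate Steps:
P = -12 (P = 5 - 17 = -12)
H(y) = -12
R = 238 (R = (16 - 78*(-12))/4 = (16 + 936)/4 = (¼)*952 = 238)
(4748731 - 3134262)*(1745317 + R) = (4748731 - 3134262)*(1745317 + 238) = 1614469*1745555 = 2818144435295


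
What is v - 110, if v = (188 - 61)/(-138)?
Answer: -15307/138 ≈ -110.92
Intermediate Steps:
v = -127/138 (v = 127*(-1/138) = -127/138 ≈ -0.92029)
v - 110 = -127/138 - 110 = -15307/138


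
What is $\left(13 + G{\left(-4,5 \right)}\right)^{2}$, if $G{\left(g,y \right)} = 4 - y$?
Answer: $144$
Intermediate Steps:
$\left(13 + G{\left(-4,5 \right)}\right)^{2} = \left(13 + \left(4 - 5\right)\right)^{2} = \left(13 - 1\right)^{2} = 12^{2} = 144$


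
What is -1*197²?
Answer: -38809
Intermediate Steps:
-1*197² = -1*38809 = -38809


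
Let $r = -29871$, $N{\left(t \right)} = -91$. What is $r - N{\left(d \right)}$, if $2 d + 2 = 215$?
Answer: $-29780$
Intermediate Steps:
$d = \frac{213}{2}$ ($d = -1 + \frac{1}{2} \cdot 215 = -1 + \frac{215}{2} = \frac{213}{2} \approx 106.5$)
$r - N{\left(d \right)} = -29871 - -91 = -29871 + 91 = -29780$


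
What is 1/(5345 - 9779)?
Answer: -1/4434 ≈ -0.00022553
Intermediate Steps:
1/(5345 - 9779) = 1/(-4434) = -1/4434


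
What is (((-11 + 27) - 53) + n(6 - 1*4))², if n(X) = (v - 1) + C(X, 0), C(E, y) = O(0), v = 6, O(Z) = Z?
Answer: 1024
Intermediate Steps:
C(E, y) = 0
n(X) = 5 (n(X) = (6 - 1) + 0 = 5 + 0 = 5)
(((-11 + 27) - 53) + n(6 - 1*4))² = (((-11 + 27) - 53) + 5)² = ((16 - 53) + 5)² = (-37 + 5)² = (-32)² = 1024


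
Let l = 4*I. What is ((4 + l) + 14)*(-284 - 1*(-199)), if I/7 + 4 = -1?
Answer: 10370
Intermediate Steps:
I = -35 (I = -28 + 7*(-1) = -28 - 7 = -35)
l = -140 (l = 4*(-35) = -140)
((4 + l) + 14)*(-284 - 1*(-199)) = ((4 - 140) + 14)*(-284 - 1*(-199)) = (-136 + 14)*(-284 + 199) = -122*(-85) = 10370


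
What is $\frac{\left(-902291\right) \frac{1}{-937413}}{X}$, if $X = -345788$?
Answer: $- \frac{902291}{324146166444} \approx -2.7836 \cdot 10^{-6}$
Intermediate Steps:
$\frac{\left(-902291\right) \frac{1}{-937413}}{X} = \frac{\left(-902291\right) \frac{1}{-937413}}{-345788} = \left(-902291\right) \left(- \frac{1}{937413}\right) \left(- \frac{1}{345788}\right) = \frac{902291}{937413} \left(- \frac{1}{345788}\right) = - \frac{902291}{324146166444}$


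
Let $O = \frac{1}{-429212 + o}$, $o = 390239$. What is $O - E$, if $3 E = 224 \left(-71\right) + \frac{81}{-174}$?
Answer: $\frac{3994554937}{753478} \approx 5301.5$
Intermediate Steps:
$E = - \frac{922459}{174}$ ($E = \frac{224 \left(-71\right) + \frac{81}{-174}}{3} = \frac{-15904 + 81 \left(- \frac{1}{174}\right)}{3} = \frac{-15904 - \frac{27}{58}}{3} = \frac{1}{3} \left(- \frac{922459}{58}\right) = - \frac{922459}{174} \approx -5301.5$)
$O = - \frac{1}{38973}$ ($O = \frac{1}{-429212 + 390239} = \frac{1}{-38973} = - \frac{1}{38973} \approx -2.5659 \cdot 10^{-5}$)
$O - E = - \frac{1}{38973} - - \frac{922459}{174} = - \frac{1}{38973} + \frac{922459}{174} = \frac{3994554937}{753478}$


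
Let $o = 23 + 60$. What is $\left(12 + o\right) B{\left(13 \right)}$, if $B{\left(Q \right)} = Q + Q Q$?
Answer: $17290$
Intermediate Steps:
$o = 83$
$B{\left(Q \right)} = Q + Q^{2}$
$\left(12 + o\right) B{\left(13 \right)} = \left(12 + 83\right) 13 \left(1 + 13\right) = 95 \cdot 13 \cdot 14 = 95 \cdot 182 = 17290$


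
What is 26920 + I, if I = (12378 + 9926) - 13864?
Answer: 35360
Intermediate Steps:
I = 8440 (I = 22304 - 13864 = 8440)
26920 + I = 26920 + 8440 = 35360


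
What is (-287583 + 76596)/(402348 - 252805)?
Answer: -210987/149543 ≈ -1.4109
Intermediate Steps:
(-287583 + 76596)/(402348 - 252805) = -210987/149543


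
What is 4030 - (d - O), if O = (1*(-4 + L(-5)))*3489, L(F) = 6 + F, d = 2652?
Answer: -9089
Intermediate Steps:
O = -10467 (O = (1*(-4 + (6 - 5)))*3489 = (1*(-4 + 1))*3489 = (1*(-3))*3489 = -3*3489 = -10467)
4030 - (d - O) = 4030 - (2652 - 1*(-10467)) = 4030 - (2652 + 10467) = 4030 - 1*13119 = 4030 - 13119 = -9089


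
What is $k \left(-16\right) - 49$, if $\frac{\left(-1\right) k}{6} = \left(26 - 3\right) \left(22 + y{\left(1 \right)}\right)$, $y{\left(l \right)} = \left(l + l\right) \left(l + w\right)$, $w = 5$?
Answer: $75023$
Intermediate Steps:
$y{\left(l \right)} = 2 l \left(5 + l\right)$ ($y{\left(l \right)} = \left(l + l\right) \left(l + 5\right) = 2 l \left(5 + l\right)$)
$k = -4692$ ($k = - 6 \left(26 - 3\right) \left(22 + 2 \cdot 1 \left(5 + 1\right)\right) = - 6 \cdot 23 \left(22 + 2 \cdot 1 \cdot 6\right) = - 6 \cdot 23 \left(22 + 12\right) = - 6 \cdot 23 \cdot 34 = \left(-6\right) 782 = -4692$)
$k \left(-16\right) - 49 = \left(-4692\right) \left(-16\right) - 49 = 75072 - 49 = 75023$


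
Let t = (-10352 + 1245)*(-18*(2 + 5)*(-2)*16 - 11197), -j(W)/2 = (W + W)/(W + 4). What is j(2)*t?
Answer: -261006620/3 ≈ -8.7002e+7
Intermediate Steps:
j(W) = -4*W/(4 + W) (j(W) = -2*(W + W)/(W + 4) = -2*2*W/(4 + W) = -4*W/(4 + W))
t = 65251655 (t = -9107*(-126*(-2)*16 - 11197) = -9107*(-18*(-14)*16 - 11197) = -9107*(252*16 - 11197) = -9107*(4032 - 11197) = -9107*(-7165) = 65251655)
j(2)*t = -4*2/(4 + 2)*65251655 = -4*2/6*65251655 = -4*2*1/6*65251655 = -4/3*65251655 = -261006620/3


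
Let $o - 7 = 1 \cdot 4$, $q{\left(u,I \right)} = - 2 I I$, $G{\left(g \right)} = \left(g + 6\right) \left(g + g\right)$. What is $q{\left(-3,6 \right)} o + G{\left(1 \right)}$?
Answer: $-778$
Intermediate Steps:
$G{\left(g \right)} = 2 g \left(6 + g\right)$ ($G{\left(g \right)} = \left(6 + g\right) 2 g = 2 g \left(6 + g\right)$)
$q{\left(u,I \right)} = - 2 I^{2}$
$o = 11$ ($o = 7 + 1 \cdot 4 = 7 + 4 = 11$)
$q{\left(-3,6 \right)} o + G{\left(1 \right)} = - 2 \cdot 6^{2} \cdot 11 + 2 \cdot 1 \left(6 + 1\right) = \left(-2\right) 36 \cdot 11 + 2 \cdot 1 \cdot 7 = \left(-72\right) 11 + 14 = -792 + 14 = -778$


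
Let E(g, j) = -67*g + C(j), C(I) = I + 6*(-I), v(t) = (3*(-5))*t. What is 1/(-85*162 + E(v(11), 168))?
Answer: -1/3555 ≈ -0.00028129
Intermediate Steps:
v(t) = -15*t
C(I) = -5*I (C(I) = I - 6*I = -5*I)
E(g, j) = -67*g - 5*j
1/(-85*162 + E(v(11), 168)) = 1/(-85*162 + (-(-1005)*11 - 5*168)) = 1/(-13770 + (-67*(-165) - 840)) = 1/(-13770 + (11055 - 840)) = 1/(-13770 + 10215) = 1/(-3555) = -1/3555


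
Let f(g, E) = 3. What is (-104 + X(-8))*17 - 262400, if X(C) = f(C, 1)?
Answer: -264117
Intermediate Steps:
X(C) = 3
(-104 + X(-8))*17 - 262400 = (-104 + 3)*17 - 262400 = -101*17 - 262400 = -1717 - 262400 = -264117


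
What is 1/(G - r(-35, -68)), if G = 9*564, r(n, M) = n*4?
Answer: 1/5216 ≈ 0.00019172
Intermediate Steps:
r(n, M) = 4*n
G = 5076
1/(G - r(-35, -68)) = 1/(5076 - 4*(-35)) = 1/(5076 - 1*(-140)) = 1/(5076 + 140) = 1/5216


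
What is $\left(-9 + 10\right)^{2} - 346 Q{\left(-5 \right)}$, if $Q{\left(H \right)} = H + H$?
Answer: $3461$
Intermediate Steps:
$Q{\left(H \right)} = 2 H$
$\left(-9 + 10\right)^{2} - 346 Q{\left(-5 \right)} = \left(-9 + 10\right)^{2} - 346 \cdot 2 \left(-5\right) = 1^{2} - -3460 = 1 + 3460 = 3461$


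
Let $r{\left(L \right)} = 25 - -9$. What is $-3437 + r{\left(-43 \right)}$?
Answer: $-3403$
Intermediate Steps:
$r{\left(L \right)} = 34$ ($r{\left(L \right)} = 25 + 9 = 34$)
$-3437 + r{\left(-43 \right)} = -3437 + 34 = -3403$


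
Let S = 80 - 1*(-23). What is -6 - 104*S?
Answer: -10718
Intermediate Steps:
S = 103 (S = 80 + 23 = 103)
-6 - 104*S = -6 - 104*103 = -6 - 10712 = -10718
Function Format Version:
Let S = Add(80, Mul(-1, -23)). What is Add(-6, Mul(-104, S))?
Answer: -10718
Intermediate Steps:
S = 103 (S = Add(80, 23) = 103)
Add(-6, Mul(-104, S)) = Add(-6, Mul(-104, 103)) = Add(-6, -10712) = -10718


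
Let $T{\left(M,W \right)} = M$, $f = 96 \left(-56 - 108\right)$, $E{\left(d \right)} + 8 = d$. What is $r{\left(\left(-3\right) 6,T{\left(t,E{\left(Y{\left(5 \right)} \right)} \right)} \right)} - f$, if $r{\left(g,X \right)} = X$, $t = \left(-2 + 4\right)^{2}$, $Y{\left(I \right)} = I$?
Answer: $15748$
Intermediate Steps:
$E{\left(d \right)} = -8 + d$
$f = -15744$ ($f = 96 \left(-164\right) = -15744$)
$t = 4$ ($t = 2^{2} = 4$)
$r{\left(\left(-3\right) 6,T{\left(t,E{\left(Y{\left(5 \right)} \right)} \right)} \right)} - f = 4 - -15744 = 4 + 15744 = 15748$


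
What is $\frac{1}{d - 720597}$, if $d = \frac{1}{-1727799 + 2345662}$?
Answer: $- \frac{617863}{445230224210} \approx -1.3877 \cdot 10^{-6}$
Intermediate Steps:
$d = \frac{1}{617863} \approx 1.6185 \cdot 10^{-6}$
$\frac{1}{d - 720597} = \frac{1}{\frac{1}{617863} - 720597} = \frac{1}{- \frac{445230224210}{617863}} = - \frac{617863}{445230224210}$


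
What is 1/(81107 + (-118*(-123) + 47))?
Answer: 1/95668 ≈ 1.0453e-5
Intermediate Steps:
1/(81107 + (-118*(-123) + 47)) = 1/(81107 + (14514 + 47)) = 1/(81107 + 14561) = 1/95668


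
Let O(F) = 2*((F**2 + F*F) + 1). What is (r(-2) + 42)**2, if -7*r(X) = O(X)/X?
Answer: 91809/49 ≈ 1873.7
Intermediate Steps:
O(F) = 2 + 4*F**2 (O(F) = 2*((F**2 + F**2) + 1) = 2*(2*F**2 + 1) = 2*(1 + 2*F**2) = 2 + 4*F**2)
r(X) = -(2 + 4*X**2)/(7*X)
(r(-2) + 42)**2 = ((2/7)*(-1 - 2*(-2)**2)/(-2) + 42)**2 = ((2/7)*(-1/2)*(-1 - 2*4) + 42)**2 = ((2/7)*(-1/2)*(-1 - 8) + 42)**2 = ((2/7)*(-1/2)*(-9) + 42)**2 = (9/7 + 42)**2 = (303/7)**2 = 91809/49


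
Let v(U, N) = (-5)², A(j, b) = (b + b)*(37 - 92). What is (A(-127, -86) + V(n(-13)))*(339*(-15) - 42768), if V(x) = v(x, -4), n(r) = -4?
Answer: -453885705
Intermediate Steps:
A(j, b) = -110*b (A(j, b) = (2*b)*(-55) = -110*b)
v(U, N) = 25
V(x) = 25
(A(-127, -86) + V(n(-13)))*(339*(-15) - 42768) = (-110*(-86) + 25)*(339*(-15) - 42768) = (9460 + 25)*(-5085 - 42768) = 9485*(-47853) = -453885705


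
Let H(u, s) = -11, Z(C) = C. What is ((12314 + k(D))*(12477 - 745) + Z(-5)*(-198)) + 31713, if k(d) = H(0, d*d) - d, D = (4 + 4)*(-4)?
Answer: 144746923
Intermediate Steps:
D = -32 (D = 8*(-4) = -32)
k(d) = -11 - d
((12314 + k(D))*(12477 - 745) + Z(-5)*(-198)) + 31713 = ((12314 + (-11 - 1*(-32)))*(12477 - 745) - 5*(-198)) + 31713 = ((12314 + (-11 + 32))*11732 + 990) + 31713 = ((12314 + 21)*11732 + 990) + 31713 = (12335*11732 + 990) + 31713 = (144714220 + 990) + 31713 = 144715210 + 31713 = 144746923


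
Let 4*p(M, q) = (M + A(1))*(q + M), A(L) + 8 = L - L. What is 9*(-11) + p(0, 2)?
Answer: -103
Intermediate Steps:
A(L) = -8 (A(L) = -8 + (L - L) = -8 + 0 = -8)
p(M, q) = (-8 + M)*(M + q)/4 (p(M, q) = ((M - 8)*(q + M))/4 = ((-8 + M)*(M + q))/4 = (-8 + M)*(M + q)/4)
9*(-11) + p(0, 2) = 9*(-11) + (-2*0 - 2*2 + (¼)*0² + (¼)*0*2) = -99 + (0 - 4 + (¼)*0 + 0) = -99 + (0 - 4 + 0 + 0) = -99 - 4 = -103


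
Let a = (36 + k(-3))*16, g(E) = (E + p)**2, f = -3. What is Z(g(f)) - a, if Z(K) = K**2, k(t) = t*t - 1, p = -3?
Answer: 592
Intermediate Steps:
g(E) = (-3 + E)**2 (g(E) = (E - 3)**2 = (-3 + E)**2)
k(t) = -1 + t**2 (k(t) = t**2 - 1 = -1 + t**2)
a = 704 (a = (36 + (-1 + (-3)**2))*16 = (36 + (-1 + 9))*16 = (36 + 8)*16 = 44*16 = 704)
Z(g(f)) - a = ((-3 - 3)**2)**2 - 1*704 = ((-6)**2)**2 - 704 = 36**2 - 704 = 1296 - 704 = 592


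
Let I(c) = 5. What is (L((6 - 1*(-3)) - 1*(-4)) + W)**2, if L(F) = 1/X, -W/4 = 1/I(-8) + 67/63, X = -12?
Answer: 41899729/1587600 ≈ 26.392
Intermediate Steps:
W = -1592/315 (W = -4*(1/5 + 67/63) = -4*398/315 = -1592/315 ≈ -5.0540)
L(F) = -1/12 (L(F) = 1/(-12) = -1/12)
(L((6 - 1*(-3)) - 1*(-4)) + W)**2 = (-1/12 - 1592/315)**2 = (-6473/1260)**2 = 41899729/1587600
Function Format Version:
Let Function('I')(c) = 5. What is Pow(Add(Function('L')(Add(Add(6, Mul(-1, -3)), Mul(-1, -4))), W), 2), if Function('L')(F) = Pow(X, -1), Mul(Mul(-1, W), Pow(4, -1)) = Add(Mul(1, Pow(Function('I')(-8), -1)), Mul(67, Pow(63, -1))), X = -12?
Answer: Rational(41899729, 1587600) ≈ 26.392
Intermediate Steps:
W = Rational(-1592, 315) (W = Mul(-4, Add(Mul(1, Pow(5, -1)), Mul(67, Pow(63, -1)))) = Mul(-4, Add(Mul(1, Rational(1, 5)), Mul(67, Rational(1, 63)))) = Mul(-4, Add(Rational(1, 5), Rational(67, 63))) = Mul(-4, Rational(398, 315)) = Rational(-1592, 315) ≈ -5.0540)
Function('L')(F) = Rational(-1, 12) (Function('L')(F) = Pow(-12, -1) = Rational(-1, 12))
Pow(Add(Function('L')(Add(Add(6, Mul(-1, -3)), Mul(-1, -4))), W), 2) = Pow(Add(Rational(-1, 12), Rational(-1592, 315)), 2) = Pow(Rational(-6473, 1260), 2) = Rational(41899729, 1587600)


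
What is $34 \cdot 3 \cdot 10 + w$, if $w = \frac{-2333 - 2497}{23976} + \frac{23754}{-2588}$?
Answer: $\frac{2612869159}{2585412} \approx 1010.6$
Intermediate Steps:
$w = - \frac{24251081}{2585412}$ ($w = \left(-2333 - 2497\right) \frac{1}{23976} + 23754 \left(- \frac{1}{2588}\right) = \left(-4830\right) \frac{1}{23976} - \frac{11877}{1294} = - \frac{805}{3996} - \frac{11877}{1294} = - \frac{24251081}{2585412} \approx -9.38$)
$34 \cdot 3 \cdot 10 + w = 34 \cdot 3 \cdot 10 - \frac{24251081}{2585412} = 102 \cdot 10 - \frac{24251081}{2585412} = 1020 - \frac{24251081}{2585412} = \frac{2612869159}{2585412}$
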